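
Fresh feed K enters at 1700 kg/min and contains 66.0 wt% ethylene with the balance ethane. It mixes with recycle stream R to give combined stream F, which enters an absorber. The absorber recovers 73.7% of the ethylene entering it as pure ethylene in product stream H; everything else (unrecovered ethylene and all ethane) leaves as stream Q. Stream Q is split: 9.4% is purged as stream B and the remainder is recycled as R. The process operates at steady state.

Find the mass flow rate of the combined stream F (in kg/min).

7622 kg/min

ethane enters only via K and leaves only via the purge: 1700×0.340 = 0.094×(ethane in Q), and the absorber passes all ethane, so ethane in F = ethane in Q = 6148.9 kg/min.
ethylene in F: m_A = 1700×0.660 + (1−0.094)·(1−0.737)·m_A, so m_A = 1122/0.7617 = 1473 kg/min.
F = 1473 + 6148.9 = 7621.9 kg/min.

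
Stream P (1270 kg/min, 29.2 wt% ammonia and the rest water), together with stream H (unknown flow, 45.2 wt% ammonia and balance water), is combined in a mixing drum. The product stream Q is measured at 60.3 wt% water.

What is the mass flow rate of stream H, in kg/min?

Let H be the unknown flow. Total out = 1270 + H.
water balance: 899.16 + 0.548·H = 0.603·(1270 + H)
(0.548 − 0.603)·H = 0.603×1270 − 899.16 = -133.35
H = -133.35 / -0.055 = 2424.5 kg/min

2425 kg/min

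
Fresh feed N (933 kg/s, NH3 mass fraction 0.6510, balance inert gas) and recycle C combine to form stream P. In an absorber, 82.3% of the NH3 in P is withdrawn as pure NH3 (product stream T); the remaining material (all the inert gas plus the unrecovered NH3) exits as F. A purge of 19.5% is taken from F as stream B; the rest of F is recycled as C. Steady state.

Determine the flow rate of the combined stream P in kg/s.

inert gas enters only via N and leaves only via the purge: 933×0.349 = 0.195×(inert gas in F), and the absorber passes all inert gas, so inert gas in P = inert gas in F = 1669.8 kg/s.
NH3 in P: m_A = 933×0.651 + (1−0.195)·(1−0.823)·m_A, so m_A = 607.38/0.8575 = 708.31 kg/s.
P = 708.31 + 1669.8 = 2378.1 kg/s.

2378 kg/s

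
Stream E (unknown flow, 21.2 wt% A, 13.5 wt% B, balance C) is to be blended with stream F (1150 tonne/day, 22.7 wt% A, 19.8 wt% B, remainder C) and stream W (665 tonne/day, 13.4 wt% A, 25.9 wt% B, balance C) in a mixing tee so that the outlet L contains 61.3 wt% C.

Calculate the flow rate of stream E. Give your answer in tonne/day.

1192 tonne/day

Let E be the unknown flow. Total out = 1815 + E.
C balance: 1064.9 + 0.653·E = 0.613·(1815 + E)
(0.653 − 0.613)·E = 0.613×1815 − 1064.9 = 47.69
E = 47.69 / 0.040 = 1192.3 tonne/day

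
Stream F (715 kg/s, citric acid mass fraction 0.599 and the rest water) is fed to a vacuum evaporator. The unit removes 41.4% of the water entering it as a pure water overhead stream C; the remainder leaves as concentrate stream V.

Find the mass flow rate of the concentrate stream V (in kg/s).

water entering = 715×0.401 = 286.72 kg/s; overhead removed = 0.414×286.72 = 118.7 kg/s.
Concentrate = 715 − 118.7 = 596.3 kg/s.

596.3 kg/s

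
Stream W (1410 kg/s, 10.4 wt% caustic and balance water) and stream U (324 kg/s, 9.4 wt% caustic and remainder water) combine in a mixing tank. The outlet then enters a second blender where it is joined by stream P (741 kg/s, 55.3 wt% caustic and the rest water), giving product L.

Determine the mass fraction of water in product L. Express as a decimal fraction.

Overall, product flow = 2475 kg/s.
water in = 1410×0.896 + 324×0.906 + 741×0.447 = 1888.1 kg/s.
water fraction in L = 0.763.

0.763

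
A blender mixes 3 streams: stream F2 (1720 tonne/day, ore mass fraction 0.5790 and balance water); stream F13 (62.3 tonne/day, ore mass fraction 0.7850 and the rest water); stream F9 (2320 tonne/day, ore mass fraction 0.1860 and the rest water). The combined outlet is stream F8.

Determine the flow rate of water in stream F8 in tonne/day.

water out = water in = 1720×0.421 + 62.3×0.215 + 2320×0.814 = 2626 tonne/day.

2626 tonne/day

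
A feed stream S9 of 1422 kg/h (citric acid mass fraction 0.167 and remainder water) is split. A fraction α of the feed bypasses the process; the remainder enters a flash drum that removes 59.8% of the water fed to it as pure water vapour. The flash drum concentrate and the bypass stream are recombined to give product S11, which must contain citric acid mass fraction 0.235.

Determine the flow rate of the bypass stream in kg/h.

All 1422×0.167 = 237.47 kg/h of citric acid reaches S11, so S11 = 237.47/0.235 = 1010.5 kg/h and vapour = 411.47 kg/h.
The evaporator receives (1−α)·1422 of feed at 0.833 water and removes 0.598 of that water:
0.598×0.833×(1−α)×1422 = 411.47
(1−α) = 411.47/708.35 = 0.5809;  α = 0.4191.
Bypass flow = 0.4191×1422 = 595.97 kg/h.

596 kg/h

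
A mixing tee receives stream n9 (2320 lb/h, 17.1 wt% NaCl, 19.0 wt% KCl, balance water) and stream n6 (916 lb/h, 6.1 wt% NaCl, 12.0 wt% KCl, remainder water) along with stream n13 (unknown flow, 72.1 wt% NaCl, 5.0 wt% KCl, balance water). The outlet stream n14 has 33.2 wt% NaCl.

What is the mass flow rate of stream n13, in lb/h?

1598 lb/h

Let n13 be the unknown flow. Total out = 3236 + n13.
NaCl balance: 452.6 + 0.721·n13 = 0.332·(3236 + n13)
(0.721 − 0.332)·n13 = 0.332×3236 − 452.6 = 621.76
n13 = 621.76 / 0.389 = 1598.3 lb/h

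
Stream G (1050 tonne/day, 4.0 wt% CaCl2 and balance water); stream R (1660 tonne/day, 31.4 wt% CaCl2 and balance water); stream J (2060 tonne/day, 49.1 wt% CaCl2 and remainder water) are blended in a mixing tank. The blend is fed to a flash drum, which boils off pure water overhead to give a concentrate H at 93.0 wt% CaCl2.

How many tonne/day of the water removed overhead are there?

3077 tonne/day

CaCl2 entering = 1050×0.040 + 1660×0.314 + 2060×0.491 = 1574.7 tonne/day.
All CaCl2 reports to H, so H = 1574.7/0.930 = 1693.2 tonne/day.
Total feed = 4770 tonne/day; overhead = 4770 − 1693.2 = 3076.8 tonne/day.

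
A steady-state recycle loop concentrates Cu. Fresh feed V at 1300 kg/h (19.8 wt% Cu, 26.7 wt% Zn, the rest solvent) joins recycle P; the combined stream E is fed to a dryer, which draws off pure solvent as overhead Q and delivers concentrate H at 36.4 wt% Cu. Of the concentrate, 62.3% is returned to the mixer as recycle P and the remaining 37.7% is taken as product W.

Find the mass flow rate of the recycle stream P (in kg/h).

Overall Cu balance (none leaves overhead): Cu in fresh feed = Cu in product, i.e. 1300×0.198 = (1−0.623)·H·0.364.
H = 257.4/(0.364×0.377) = 1875.7 kg/h.
Recycle P = 0.623×1875.7 = 1168.6 kg/h.

1169 kg/h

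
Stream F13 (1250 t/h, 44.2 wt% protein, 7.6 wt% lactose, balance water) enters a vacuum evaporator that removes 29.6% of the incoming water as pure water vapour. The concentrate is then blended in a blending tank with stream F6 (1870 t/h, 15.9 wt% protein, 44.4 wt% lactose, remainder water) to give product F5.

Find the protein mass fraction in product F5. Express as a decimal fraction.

0.289

Vapour removed = 0.296×0.482×1250 = 178.34 t/h; concentrate = 1071.7 t/h.
protein reaching the mixer = 552.5 (from concentrate) + 1870×0.159 = 849.83 t/h.
Product flow = 1071.7 + 1870 = 2941.7 t/h; protein fraction = 0.289.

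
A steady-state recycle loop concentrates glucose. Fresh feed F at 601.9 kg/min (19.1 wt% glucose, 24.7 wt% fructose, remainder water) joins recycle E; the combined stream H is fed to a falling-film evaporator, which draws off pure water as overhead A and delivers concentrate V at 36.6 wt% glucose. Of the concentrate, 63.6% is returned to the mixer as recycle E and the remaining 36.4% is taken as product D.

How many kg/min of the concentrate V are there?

862.9 kg/min

Overall glucose balance (none leaves overhead): glucose in fresh feed = glucose in product, i.e. 601.9×0.191 = (1−0.636)·V·0.366.
V = 114.96/(0.366×0.364) = 862.93 kg/min.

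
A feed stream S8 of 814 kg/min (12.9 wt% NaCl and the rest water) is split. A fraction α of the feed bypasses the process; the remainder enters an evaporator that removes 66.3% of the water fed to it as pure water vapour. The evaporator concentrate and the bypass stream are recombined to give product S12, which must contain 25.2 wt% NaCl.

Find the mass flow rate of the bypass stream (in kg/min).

All 814×0.129 = 105.01 kg/min of NaCl reaches S12, so S12 = 105.01/0.252 = 416.69 kg/min and vapour = 397.31 kg/min.
The evaporator receives (1−α)·814 of feed at 0.871 water and removes 0.663 of that water:
0.663×0.871×(1−α)×814 = 397.31
(1−α) = 397.31/470.06 = 0.8452;  α = 0.1548.
Bypass flow = 0.1548×814 = 125.99 kg/min.

126 kg/min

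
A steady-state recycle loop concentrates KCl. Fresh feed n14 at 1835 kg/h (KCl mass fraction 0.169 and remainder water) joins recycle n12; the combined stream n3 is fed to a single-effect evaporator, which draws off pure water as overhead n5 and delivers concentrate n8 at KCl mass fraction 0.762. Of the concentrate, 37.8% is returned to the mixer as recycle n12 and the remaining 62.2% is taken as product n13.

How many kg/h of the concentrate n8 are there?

654.3 kg/h

Overall KCl balance (none leaves overhead): KCl in fresh feed = KCl in product, i.e. 1835×0.169 = (1−0.378)·n8·0.762.
n8 = 310.12/(0.762×0.622) = 654.3 kg/h.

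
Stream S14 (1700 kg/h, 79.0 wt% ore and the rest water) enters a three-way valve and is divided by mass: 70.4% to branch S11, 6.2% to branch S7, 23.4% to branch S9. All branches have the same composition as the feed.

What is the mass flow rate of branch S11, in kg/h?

1197 kg/h

Branch S11 flow = 0.704×1700 = 1196.8 kg/h.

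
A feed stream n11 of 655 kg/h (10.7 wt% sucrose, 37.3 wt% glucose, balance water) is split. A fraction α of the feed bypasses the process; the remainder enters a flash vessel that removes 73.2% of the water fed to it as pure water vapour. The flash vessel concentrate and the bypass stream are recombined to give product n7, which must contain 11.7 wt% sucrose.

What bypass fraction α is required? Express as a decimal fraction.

All 655×0.107 = 70.085 kg/h of sucrose reaches n7, so n7 = 70.085/0.117 = 599.02 kg/h and vapour = 55.983 kg/h.
The evaporator receives (1−α)·655 of feed at 0.520 water and removes 0.732 of that water:
0.732×0.520×(1−α)×655 = 55.983
(1−α) = 55.983/249.32 = 0.2245;  α = 0.7755.

0.775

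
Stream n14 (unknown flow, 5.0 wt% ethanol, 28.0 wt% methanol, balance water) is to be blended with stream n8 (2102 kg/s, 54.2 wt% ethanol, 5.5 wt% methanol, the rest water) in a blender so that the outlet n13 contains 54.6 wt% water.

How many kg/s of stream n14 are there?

Let n14 be the unknown flow. Total out = 2102 + n14.
water balance: 847.11 + 0.670·n14 = 0.546·(2102 + n14)
(0.670 − 0.546)·n14 = 0.546×2102 − 847.11 = 300.59
n14 = 300.59 / 0.124 = 2424.1 kg/s

2424 kg/s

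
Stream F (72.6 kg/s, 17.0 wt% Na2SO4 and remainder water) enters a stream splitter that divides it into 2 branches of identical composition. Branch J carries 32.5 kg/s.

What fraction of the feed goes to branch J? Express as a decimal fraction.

0.448

Fraction to J = 32.5/72.6 = 0.4477.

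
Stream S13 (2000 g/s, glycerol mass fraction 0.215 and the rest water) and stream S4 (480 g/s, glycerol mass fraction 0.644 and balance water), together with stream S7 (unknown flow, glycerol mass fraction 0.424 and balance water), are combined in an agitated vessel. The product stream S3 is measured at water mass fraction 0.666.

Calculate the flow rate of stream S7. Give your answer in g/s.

991.1 g/s

Let S7 be the unknown flow. Total out = 2480 + S7.
water balance: 1740.9 + 0.576·S7 = 0.666·(2480 + S7)
(0.576 − 0.666)·S7 = 0.666×2480 − 1740.9 = -89.2
S7 = -89.2 / -0.090 = 991.11 g/s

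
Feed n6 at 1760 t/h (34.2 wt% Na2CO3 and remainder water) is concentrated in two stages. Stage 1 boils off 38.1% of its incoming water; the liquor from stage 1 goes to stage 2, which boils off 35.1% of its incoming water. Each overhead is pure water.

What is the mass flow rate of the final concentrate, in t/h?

water in feed = 1760×0.658 = 1158.1 t/h.
After stage 1: water left = (1−0.381)×1158.1 = 716.85; stream total = 1318.8 t/h.
After stage 2: water left = (1−0.351)×716.85 = 465.24; final concentrate = 1067.2 t/h.

1067 t/h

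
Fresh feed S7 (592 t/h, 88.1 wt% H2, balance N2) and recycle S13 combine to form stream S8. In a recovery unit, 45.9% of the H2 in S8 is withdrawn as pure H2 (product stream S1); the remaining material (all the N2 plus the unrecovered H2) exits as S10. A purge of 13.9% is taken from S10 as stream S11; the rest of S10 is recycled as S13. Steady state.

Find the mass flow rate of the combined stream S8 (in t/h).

1483 t/h

N2 enters only via S7 and leaves only via the purge: 592×0.119 = 0.139×(N2 in S10), and the recovery unit passes all N2, so N2 in S8 = N2 in S10 = 506.82 t/h.
H2 in S8: m_A = 592×0.881 + (1−0.139)·(1−0.459)·m_A, so m_A = 521.55/0.5342 = 976.33 t/h.
S8 = 976.33 + 506.82 = 1483.1 t/h.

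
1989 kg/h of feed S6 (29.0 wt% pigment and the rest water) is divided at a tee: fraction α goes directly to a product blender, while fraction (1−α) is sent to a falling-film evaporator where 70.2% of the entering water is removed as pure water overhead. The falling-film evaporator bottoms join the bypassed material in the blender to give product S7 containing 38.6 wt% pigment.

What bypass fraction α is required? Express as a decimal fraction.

All 1989×0.290 = 576.81 kg/h of pigment reaches S7, so S7 = 576.81/0.386 = 1494.3 kg/h and vapour = 494.67 kg/h.
The evaporator receives (1−α)·1989 of feed at 0.710 water and removes 0.702 of that water:
0.702×0.710×(1−α)×1989 = 494.67
(1−α) = 494.67/991.36 = 0.4990;  α = 0.5010.

0.501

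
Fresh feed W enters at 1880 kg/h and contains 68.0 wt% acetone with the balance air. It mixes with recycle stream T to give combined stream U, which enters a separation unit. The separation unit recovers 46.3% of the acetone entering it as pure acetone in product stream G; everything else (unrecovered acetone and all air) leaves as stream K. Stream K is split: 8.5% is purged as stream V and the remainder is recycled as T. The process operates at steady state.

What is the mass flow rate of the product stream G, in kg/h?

1164 kg/h

acetone in U: m_A = 1880×0.680 + (1−0.085)·(1−0.463)·m_A, so m_A = 1278.4/0.5086 = 2513.3 kg/h.
Product G = 0.463×2513.3 = 1163.7 kg/h.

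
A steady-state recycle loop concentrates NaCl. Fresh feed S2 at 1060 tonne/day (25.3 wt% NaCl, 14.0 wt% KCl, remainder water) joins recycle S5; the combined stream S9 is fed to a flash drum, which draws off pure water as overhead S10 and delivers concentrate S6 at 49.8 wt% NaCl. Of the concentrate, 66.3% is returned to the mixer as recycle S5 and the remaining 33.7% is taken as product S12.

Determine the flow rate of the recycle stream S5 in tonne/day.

1059 tonne/day

Overall NaCl balance (none leaves overhead): NaCl in fresh feed = NaCl in product, i.e. 1060×0.253 = (1−0.663)·S6·0.498.
S6 = 268.18/(0.498×0.337) = 1598 tonne/day.
Recycle S5 = 0.663×1598 = 1059.5 tonne/day.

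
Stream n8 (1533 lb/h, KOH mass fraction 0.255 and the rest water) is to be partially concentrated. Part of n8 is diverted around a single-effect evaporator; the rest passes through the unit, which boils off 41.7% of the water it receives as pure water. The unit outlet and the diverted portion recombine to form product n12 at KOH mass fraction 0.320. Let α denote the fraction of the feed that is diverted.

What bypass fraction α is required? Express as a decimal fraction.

All 1533×0.255 = 390.92 lb/h of KOH reaches n12, so n12 = 390.92/0.320 = 1221.6 lb/h and vapour = 311.39 lb/h.
The evaporator receives (1−α)·1533 of feed at 0.745 water and removes 0.417 of that water:
0.417×0.745×(1−α)×1533 = 311.39
(1−α) = 311.39/476.25 = 0.6538;  α = 0.3462.

0.346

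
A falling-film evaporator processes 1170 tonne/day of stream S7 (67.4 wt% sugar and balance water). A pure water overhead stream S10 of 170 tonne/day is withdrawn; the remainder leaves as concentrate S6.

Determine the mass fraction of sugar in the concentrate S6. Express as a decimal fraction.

sugar is not removed: 1170×0.674 = 788.58 tonne/day of sugar enters S6.
Concentrate = 1170 − 170 = 1000 tonne/day.
Mass fraction = 788.58/1000 = 0.789.

0.789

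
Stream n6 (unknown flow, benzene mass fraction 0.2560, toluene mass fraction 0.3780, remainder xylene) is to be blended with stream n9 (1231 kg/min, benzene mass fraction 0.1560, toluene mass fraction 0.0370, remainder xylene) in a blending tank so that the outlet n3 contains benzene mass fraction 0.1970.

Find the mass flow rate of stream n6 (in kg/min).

Let n6 be the unknown flow. Total out = 1231 + n6.
benzene balance: 192.04 + 0.256·n6 = 0.197·(1231 + n6)
(0.256 − 0.197)·n6 = 0.197×1231 − 192.04 = 50.471
n6 = 50.471 / 0.059 = 855.44 kg/min

855.4 kg/min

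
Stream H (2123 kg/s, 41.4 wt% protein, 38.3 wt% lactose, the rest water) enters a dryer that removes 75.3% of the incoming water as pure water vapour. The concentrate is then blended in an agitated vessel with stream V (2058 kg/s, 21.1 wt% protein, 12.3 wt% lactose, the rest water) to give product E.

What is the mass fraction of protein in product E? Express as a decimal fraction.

Vapour removed = 0.753×0.203×2123 = 324.52 kg/s; concentrate = 1798.5 kg/s.
protein reaching the mixer = 878.92 (from concentrate) + 2058×0.211 = 1313.2 kg/s.
Product flow = 1798.5 + 2058 = 3856.5 kg/s; protein fraction = 0.341.

0.341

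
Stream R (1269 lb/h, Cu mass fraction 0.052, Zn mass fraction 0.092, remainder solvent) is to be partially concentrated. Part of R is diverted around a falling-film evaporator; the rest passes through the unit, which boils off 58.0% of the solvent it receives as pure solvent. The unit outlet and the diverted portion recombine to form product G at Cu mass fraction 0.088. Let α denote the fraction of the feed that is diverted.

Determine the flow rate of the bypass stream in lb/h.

All 1269×0.052 = 65.988 lb/h of Cu reaches G, so G = 65.988/0.088 = 749.86 lb/h and vapour = 519.14 lb/h.
The evaporator receives (1−α)·1269 of feed at 0.856 solvent and removes 0.580 of that solvent:
0.580×0.856×(1−α)×1269 = 519.14
(1−α) = 519.14/630.03 = 0.8240;  α = 0.1760.
Bypass flow = 0.1760×1269 = 223.37 lb/h.

223.4 lb/h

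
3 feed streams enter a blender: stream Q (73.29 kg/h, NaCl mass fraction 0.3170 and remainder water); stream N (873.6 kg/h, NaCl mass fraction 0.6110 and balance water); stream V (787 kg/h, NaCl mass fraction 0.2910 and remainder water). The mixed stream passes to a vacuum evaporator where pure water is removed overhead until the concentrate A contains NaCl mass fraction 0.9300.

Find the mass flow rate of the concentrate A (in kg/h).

845.2 kg/h

NaCl entering = 73.29×0.317 + 873.6×0.611 + 787×0.291 = 786.02 kg/h.
All NaCl reports to A, so A = 786.02/0.930 = 845.18 kg/h.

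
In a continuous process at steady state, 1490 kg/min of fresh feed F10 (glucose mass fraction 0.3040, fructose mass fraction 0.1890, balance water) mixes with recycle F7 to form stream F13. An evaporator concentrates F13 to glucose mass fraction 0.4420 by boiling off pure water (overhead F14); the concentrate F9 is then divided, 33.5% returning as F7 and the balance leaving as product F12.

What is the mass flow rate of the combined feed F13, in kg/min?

Overall glucose balance (none leaves overhead): glucose in fresh feed = glucose in product, i.e. 1490×0.304 = (1−0.335)·F9·0.442.
F9 = 452.96/(0.442×0.665) = 1541 kg/min.
Recycle F7 = 0.335×1541 = 516.25 kg/min.
Combined feed F13 = 1490 + 516.25 = 2006.3 kg/min.

2006 kg/min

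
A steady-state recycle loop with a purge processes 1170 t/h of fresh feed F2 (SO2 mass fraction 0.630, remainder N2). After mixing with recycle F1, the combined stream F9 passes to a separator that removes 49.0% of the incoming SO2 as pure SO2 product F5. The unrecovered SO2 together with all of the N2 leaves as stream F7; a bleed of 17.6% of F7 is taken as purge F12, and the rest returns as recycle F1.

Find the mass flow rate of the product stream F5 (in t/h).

623 t/h

SO2 in F9: m_A = 1170×0.630 + (1−0.176)·(1−0.490)·m_A, so m_A = 737.1/0.5798 = 1271.4 t/h.
Product F5 = 0.490×1271.4 = 622.98 t/h.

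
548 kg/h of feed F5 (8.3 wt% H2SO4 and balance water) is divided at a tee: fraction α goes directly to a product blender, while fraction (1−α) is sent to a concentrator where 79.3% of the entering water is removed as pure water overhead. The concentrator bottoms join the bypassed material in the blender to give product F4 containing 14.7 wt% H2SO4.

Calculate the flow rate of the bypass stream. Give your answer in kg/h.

All 548×0.083 = 45.484 kg/h of H2SO4 reaches F4, so F4 = 45.484/0.147 = 309.41 kg/h and vapour = 238.59 kg/h.
The evaporator receives (1−α)·548 of feed at 0.917 water and removes 0.793 of that water:
0.793×0.917×(1−α)×548 = 238.59
(1−α) = 238.59/398.5 = 0.5987;  α = 0.4013.
Bypass flow = 0.4013×548 = 219.9 kg/h.

219.9 kg/h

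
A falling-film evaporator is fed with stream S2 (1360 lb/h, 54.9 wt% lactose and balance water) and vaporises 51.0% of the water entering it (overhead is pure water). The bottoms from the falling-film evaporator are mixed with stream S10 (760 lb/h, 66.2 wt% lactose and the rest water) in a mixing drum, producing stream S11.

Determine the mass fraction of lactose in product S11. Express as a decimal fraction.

0.692

Vapour removed = 0.510×0.451×1360 = 312.81 lb/h; concentrate = 1047.2 lb/h.
lactose reaching the mixer = 746.64 (from concentrate) + 760×0.662 = 1249.8 lb/h.
Product flow = 1047.2 + 760 = 1807.2 lb/h; lactose fraction = 0.692.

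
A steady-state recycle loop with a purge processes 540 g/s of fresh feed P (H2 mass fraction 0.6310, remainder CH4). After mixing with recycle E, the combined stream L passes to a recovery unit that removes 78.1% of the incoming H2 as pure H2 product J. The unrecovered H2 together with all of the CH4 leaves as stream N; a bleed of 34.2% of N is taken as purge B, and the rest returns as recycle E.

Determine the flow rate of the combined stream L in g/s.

980.7 g/s

CH4 enters only via P and leaves only via the purge: 540×0.369 = 0.342×(CH4 in N), and the recovery unit passes all CH4, so CH4 in L = CH4 in N = 582.63 g/s.
H2 in L: m_A = 540×0.631 + (1−0.342)·(1−0.781)·m_A, so m_A = 340.74/0.8559 = 398.11 g/s.
L = 398.11 + 582.63 = 980.74 g/s.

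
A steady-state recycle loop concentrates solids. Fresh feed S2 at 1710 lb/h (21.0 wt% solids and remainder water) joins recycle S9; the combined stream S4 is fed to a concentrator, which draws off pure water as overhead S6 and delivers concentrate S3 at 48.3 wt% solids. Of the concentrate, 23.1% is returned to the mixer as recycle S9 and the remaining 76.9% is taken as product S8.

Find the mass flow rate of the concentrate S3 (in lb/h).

Overall solids balance (none leaves overhead): solids in fresh feed = solids in product, i.e. 1710×0.210 = (1−0.231)·S3·0.483.
S3 = 359.1/(0.483×0.769) = 966.81 lb/h.

966.8 lb/h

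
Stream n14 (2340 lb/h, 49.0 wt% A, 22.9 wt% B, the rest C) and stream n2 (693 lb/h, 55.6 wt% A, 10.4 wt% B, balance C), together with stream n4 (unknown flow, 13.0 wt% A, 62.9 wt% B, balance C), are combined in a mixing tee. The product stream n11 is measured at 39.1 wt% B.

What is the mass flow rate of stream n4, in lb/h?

2428 lb/h

Let n4 be the unknown flow. Total out = 3033 + n4.
B balance: 607.93 + 0.629·n4 = 0.391·(3033 + n4)
(0.629 − 0.391)·n4 = 0.391×3033 − 607.93 = 577.97
n4 = 577.97 / 0.238 = 2428.4 lb/h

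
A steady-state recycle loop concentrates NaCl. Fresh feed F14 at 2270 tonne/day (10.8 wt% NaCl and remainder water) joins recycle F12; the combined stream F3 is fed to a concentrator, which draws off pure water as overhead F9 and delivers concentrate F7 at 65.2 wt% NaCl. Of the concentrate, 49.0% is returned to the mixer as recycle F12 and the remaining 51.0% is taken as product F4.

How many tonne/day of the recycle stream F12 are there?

Overall NaCl balance (none leaves overhead): NaCl in fresh feed = NaCl in product, i.e. 2270×0.108 = (1−0.490)·F7·0.652.
F7 = 245.16/(0.652×0.510) = 737.28 tonne/day.
Recycle F12 = 0.490×737.28 = 361.27 tonne/day.

361.3 tonne/day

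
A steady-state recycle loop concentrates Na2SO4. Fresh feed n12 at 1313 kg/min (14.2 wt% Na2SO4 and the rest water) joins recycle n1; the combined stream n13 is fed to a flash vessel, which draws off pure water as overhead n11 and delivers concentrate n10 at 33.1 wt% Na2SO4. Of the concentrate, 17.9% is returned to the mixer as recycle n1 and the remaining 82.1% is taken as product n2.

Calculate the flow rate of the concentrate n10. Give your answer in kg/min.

686.1 kg/min

Overall Na2SO4 balance (none leaves overhead): Na2SO4 in fresh feed = Na2SO4 in product, i.e. 1313×0.142 = (1−0.179)·n10·0.331.
n10 = 186.45/(0.331×0.821) = 686.09 kg/min.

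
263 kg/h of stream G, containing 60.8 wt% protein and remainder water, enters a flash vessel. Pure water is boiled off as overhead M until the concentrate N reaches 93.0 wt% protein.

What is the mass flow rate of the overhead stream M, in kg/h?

91.06 kg/h

protein is conserved: 263×0.608 = 159.9 kg/h all reports to the concentrate.
Concentrate = 159.9/(target fraction) = 171.94 kg/h.
Overhead = 263 − 171.94 = 91.06 kg/h.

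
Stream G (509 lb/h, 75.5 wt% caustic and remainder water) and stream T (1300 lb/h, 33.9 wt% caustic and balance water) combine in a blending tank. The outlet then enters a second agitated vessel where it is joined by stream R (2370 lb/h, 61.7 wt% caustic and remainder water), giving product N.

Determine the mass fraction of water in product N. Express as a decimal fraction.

Overall, product flow = 4179 lb/h.
water in = 509×0.245 + 1300×0.661 + 2370×0.383 = 1891.7 lb/h.
water fraction in N = 0.453.

0.453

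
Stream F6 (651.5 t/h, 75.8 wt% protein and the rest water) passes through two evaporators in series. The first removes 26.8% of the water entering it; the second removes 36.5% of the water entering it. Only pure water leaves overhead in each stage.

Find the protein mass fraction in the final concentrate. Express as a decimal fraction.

0.8708

water in feed = 651.5×0.242 = 157.66 t/h.
After stage 1: water left = (1−0.268)×157.66 = 115.41; stream total = 609.25 t/h.
After stage 2: water left = (1−0.365)×115.41 = 73.285; final concentrate = 567.12 t/h.
protein fraction = 493.84/567.12 = 0.8708.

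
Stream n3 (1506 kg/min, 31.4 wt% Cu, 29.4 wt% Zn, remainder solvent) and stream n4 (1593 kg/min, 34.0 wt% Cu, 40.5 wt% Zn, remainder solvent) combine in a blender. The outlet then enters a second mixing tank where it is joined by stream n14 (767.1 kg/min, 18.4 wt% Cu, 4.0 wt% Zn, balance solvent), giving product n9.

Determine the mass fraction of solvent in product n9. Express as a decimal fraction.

Overall, product flow = 3866.1 kg/min.
solvent in = 1506×0.392 + 1593×0.255 + 767.1×0.776 = 1591.8 kg/min.
solvent fraction in n9 = 0.412.

0.412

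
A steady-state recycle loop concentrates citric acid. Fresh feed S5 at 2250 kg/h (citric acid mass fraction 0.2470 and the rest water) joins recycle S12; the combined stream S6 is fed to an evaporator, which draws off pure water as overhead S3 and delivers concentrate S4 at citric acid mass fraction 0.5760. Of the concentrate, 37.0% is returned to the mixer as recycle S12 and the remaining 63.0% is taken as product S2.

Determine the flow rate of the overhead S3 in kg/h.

1285 kg/h

Overall citric acid balance (none leaves overhead): citric acid in fresh feed = citric acid in product, i.e. 2250×0.247 = (1−0.370)·S4·0.576.
S4 = 555.75/(0.576×0.630) = 1531.5 kg/h.
Recycle S12 = 0.370×1531.5 = 566.65 kg/h.
Combined feed S6 = 2250 + 566.65 = 2816.7 kg/h.
Overhead S3 = S6 − S4 = 2816.7 − 1531.5 = 1285.2 kg/h.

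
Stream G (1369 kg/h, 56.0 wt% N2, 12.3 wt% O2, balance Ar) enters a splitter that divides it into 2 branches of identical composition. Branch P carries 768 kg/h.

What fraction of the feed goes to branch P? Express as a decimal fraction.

Fraction to P = 768/1369 = 0.5610.

0.561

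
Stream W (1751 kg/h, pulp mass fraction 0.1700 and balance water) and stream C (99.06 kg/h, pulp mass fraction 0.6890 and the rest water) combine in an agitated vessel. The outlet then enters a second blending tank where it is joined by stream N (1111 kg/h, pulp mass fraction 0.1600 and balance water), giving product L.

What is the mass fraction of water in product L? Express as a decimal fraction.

0.8164

Overall, product flow = 2961.1 kg/h.
water in = 1751×0.830 + 99.06×0.311 + 1111×0.840 = 2417.4 kg/h.
water fraction in L = 0.8164.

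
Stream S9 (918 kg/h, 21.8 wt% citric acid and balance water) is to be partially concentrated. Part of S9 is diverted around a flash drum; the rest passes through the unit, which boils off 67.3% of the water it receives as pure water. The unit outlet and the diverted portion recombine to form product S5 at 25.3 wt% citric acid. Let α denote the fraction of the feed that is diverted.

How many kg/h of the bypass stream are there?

676.7 kg/h

All 918×0.218 = 200.12 kg/h of citric acid reaches S5, so S5 = 200.12/0.253 = 791 kg/h and vapour = 127 kg/h.
The evaporator receives (1−α)·918 of feed at 0.782 water and removes 0.673 of that water:
0.673×0.782×(1−α)×918 = 127
(1−α) = 127/483.13 = 0.2629;  α = 0.7371.
Bypass flow = 0.7371×918 = 676.69 kg/h.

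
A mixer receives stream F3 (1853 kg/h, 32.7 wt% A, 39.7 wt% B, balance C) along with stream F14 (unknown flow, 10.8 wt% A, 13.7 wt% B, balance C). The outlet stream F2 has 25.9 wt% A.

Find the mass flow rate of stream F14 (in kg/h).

834.5 kg/h

Let F14 be the unknown flow. Total out = 1853 + F14.
A balance: 605.93 + 0.108·F14 = 0.259·(1853 + F14)
(0.108 − 0.259)·F14 = 0.259×1853 − 605.93 = -126
F14 = -126 / -0.151 = 834.46 kg/h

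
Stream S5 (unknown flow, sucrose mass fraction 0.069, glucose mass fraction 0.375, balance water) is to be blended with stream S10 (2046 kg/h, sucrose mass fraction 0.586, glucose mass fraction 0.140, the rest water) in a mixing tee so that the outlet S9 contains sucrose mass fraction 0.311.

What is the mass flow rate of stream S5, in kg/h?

2325 kg/h

Let S5 be the unknown flow. Total out = 2046 + S5.
sucrose balance: 1199 + 0.069·S5 = 0.311·(2046 + S5)
(0.069 − 0.311)·S5 = 0.311×2046 − 1199 = -562.65
S5 = -562.65 / -0.242 = 2325 kg/h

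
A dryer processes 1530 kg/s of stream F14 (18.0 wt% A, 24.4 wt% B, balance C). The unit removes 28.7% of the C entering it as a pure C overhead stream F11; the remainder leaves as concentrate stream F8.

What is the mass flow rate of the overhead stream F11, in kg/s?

252.9 kg/s

C entering = 1530×0.576 = 881.28 kg/s; overhead removed = 0.287×881.28 = 252.93 kg/s.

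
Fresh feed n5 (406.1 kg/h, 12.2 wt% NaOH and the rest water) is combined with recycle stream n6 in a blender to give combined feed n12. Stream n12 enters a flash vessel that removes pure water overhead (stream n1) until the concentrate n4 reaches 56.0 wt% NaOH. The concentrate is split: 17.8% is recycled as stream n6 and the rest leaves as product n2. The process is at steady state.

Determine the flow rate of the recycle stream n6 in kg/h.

Overall NaOH balance (none leaves overhead): NaOH in fresh feed = NaOH in product, i.e. 406.1×0.122 = (1−0.178)·n4·0.560.
n4 = 49.544/(0.560×0.822) = 107.63 kg/h.
Recycle n6 = 0.178×107.63 = 19.158 kg/h.

19.16 kg/h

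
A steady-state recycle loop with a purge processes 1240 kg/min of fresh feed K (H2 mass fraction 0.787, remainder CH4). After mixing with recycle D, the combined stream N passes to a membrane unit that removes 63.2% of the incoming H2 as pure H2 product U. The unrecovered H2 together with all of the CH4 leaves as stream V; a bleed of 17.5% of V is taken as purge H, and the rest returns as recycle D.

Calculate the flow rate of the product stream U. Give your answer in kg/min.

H2 in N: m_A = 1240×0.787 + (1−0.175)·(1−0.632)·m_A, so m_A = 975.88/0.6964 = 1401.3 kg/min.
Product U = 0.632×1401.3 = 885.63 kg/min.

885.6 kg/min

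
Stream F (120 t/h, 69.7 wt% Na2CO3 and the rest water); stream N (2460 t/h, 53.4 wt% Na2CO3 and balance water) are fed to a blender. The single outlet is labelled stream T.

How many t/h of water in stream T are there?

1183 t/h

water out = water in = 120×0.303 + 2460×0.466 = 1182.7 t/h.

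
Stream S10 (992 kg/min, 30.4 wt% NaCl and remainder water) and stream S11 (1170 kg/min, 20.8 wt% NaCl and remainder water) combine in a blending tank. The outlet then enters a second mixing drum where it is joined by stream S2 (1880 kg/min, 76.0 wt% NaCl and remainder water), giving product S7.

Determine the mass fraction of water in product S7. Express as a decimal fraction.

0.5117

Overall, product flow = 4042 kg/min.
water in = 992×0.696 + 1170×0.792 + 1880×0.240 = 2068.3 kg/min.
water fraction in S7 = 0.5117.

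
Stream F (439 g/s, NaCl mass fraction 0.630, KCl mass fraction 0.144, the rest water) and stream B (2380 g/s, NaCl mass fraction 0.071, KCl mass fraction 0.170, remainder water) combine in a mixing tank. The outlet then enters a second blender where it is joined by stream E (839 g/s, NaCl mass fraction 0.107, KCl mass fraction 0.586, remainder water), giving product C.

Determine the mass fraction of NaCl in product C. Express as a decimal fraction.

Overall, product flow = 3658 g/s.
NaCl in = 439×0.630 + 2380×0.071 + 839×0.107 = 535.32 g/s.
NaCl fraction in C = 0.146.

0.146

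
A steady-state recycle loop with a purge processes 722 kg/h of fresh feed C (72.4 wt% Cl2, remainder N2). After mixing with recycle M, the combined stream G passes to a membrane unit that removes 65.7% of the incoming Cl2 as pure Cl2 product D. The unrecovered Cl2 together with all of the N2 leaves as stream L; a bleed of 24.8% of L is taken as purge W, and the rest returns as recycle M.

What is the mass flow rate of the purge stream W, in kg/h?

N2 enters only via C and leaves only via the purge: 722×0.276 = 0.248×(N2 in L), and the membrane unit passes all N2, so N2 in G = N2 in L = 803.52 kg/h.
Cl2 in G: m_A = 722×0.724 + (1−0.248)·(1−0.657)·m_A, so m_A = 522.73/0.7421 = 704.42 kg/h.
L = (1−0.657)×704.42 + 803.52 = 1045.1 kg/h.
Purge W = 0.248×1045.1 = 259.19 kg/h.

259.2 kg/h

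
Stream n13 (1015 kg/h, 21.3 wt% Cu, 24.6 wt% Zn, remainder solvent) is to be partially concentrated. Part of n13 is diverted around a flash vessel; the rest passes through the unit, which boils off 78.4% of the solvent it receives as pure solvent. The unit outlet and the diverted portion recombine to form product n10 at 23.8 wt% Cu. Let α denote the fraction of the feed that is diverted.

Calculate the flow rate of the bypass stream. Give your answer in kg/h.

All 1015×0.213 = 216.19 kg/h of Cu reaches n10, so n10 = 216.19/0.238 = 908.38 kg/h and vapour = 106.62 kg/h.
The evaporator receives (1−α)·1015 of feed at 0.541 solvent and removes 0.784 of that solvent:
0.784×0.541×(1−α)×1015 = 106.62
(1−α) = 106.62/430.51 = 0.2477;  α = 0.7523.
Bypass flow = 0.7523×1015 = 763.63 kg/h.

763.6 kg/h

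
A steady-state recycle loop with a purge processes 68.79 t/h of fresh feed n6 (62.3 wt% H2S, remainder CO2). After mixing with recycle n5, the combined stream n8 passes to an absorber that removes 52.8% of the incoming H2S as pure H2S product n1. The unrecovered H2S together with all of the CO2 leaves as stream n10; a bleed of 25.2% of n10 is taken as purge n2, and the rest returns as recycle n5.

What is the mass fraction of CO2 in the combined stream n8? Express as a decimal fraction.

CO2 enters only via n6 and leaves only via the purge: 68.79×0.377 = 0.252×(CO2 in n10), and the absorber passes all CO2, so CO2 in n8 = CO2 in n10 = 102.91 t/h.
H2S in n8: m_A = 68.79×0.623 + (1−0.252)·(1−0.528)·m_A, so m_A = 42.856/0.6469 = 66.244 t/h.
n8 = 66.244 + 102.91 = 169.16 t/h.
CO2 fraction in n8 = 102.91/169.16 = 0.608.

0.608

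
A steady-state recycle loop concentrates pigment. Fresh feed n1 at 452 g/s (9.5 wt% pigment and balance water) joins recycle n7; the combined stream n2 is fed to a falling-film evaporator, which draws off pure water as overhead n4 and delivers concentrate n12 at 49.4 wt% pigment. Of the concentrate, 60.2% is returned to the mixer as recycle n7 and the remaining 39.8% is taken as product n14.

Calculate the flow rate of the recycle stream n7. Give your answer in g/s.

131.5 g/s

Overall pigment balance (none leaves overhead): pigment in fresh feed = pigment in product, i.e. 452×0.095 = (1−0.602)·n12·0.494.
n12 = 42.94/(0.494×0.398) = 218.4 g/s.
Recycle n7 = 0.602×218.4 = 131.48 g/s.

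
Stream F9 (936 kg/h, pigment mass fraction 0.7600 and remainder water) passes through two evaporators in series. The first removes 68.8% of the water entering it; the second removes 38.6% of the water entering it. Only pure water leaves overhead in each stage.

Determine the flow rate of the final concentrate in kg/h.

water in feed = 936×0.240 = 224.64 kg/h.
After stage 1: water left = (1−0.688)×224.64 = 70.088; stream total = 781.45 kg/h.
After stage 2: water left = (1−0.386)×70.088 = 43.034; final concentrate = 754.39 kg/h.

754.4 kg/h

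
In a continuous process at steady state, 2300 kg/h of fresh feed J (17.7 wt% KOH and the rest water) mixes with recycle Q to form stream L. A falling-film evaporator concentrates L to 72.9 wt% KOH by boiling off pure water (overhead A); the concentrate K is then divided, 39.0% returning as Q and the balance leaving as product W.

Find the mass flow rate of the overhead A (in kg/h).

Overall KOH balance (none leaves overhead): KOH in fresh feed = KOH in product, i.e. 2300×0.177 = (1−0.390)·K·0.729.
K = 407.1/(0.729×0.610) = 915.47 kg/h.
Recycle Q = 0.390×915.47 = 357.03 kg/h.
Combined feed L = 2300 + 357.03 = 2657 kg/h.
Overhead A = L − K = 2657 − 915.47 = 1741.6 kg/h.

1742 kg/h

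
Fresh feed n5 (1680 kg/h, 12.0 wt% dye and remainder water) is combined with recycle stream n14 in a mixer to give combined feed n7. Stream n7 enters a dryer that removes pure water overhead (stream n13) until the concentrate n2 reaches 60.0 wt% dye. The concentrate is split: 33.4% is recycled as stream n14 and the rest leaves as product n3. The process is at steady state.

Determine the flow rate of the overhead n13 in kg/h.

1344 kg/h

Overall dye balance (none leaves overhead): dye in fresh feed = dye in product, i.e. 1680×0.120 = (1−0.334)·n2·0.600.
n2 = 201.6/(0.600×0.666) = 504.5 kg/h.
Recycle n14 = 0.334×504.5 = 168.5 kg/h.
Combined feed n7 = 1680 + 168.5 = 1848.5 kg/h.
Overhead n13 = n7 − n2 = 1848.5 − 504.5 = 1344 kg/h.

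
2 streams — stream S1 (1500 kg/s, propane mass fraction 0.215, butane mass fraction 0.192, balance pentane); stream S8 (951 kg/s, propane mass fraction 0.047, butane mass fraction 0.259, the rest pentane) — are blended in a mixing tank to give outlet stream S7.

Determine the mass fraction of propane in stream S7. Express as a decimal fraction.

Total flow out = 1500 + 951 = 2451 kg/s.
propane in = 1500×0.215 + 951×0.047 = 367.2 kg/s.
propane mass fraction in S7 = 367.2/2451 = 0.150.

0.150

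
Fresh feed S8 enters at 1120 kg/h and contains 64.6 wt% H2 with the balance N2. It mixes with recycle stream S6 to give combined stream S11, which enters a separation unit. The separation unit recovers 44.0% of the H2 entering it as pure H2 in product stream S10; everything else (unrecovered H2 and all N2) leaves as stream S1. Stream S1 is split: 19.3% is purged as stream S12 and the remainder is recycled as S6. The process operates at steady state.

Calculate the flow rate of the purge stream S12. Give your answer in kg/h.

N2 enters only via S8 and leaves only via the purge: 1120×0.354 = 0.193×(N2 in S1), and the separation unit passes all N2, so N2 in S11 = N2 in S1 = 2054.3 kg/h.
H2 in S11: m_A = 1120×0.646 + (1−0.193)·(1−0.440)·m_A, so m_A = 723.52/0.5481 = 1320.1 kg/h.
S1 = (1−0.440)×1320.1 + 2054.3 = 2793.6 kg/h.
Purge S12 = 0.193×2793.6 = 539.16 kg/h.

539.2 kg/h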